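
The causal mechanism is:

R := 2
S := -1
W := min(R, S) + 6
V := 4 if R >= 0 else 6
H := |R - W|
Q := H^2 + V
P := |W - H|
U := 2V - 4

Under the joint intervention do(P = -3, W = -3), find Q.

Setting P = -3, W = -3 by intervention discards those variables' equations.
V = 4 if R >= 0 else 6  [with R=2]  = 4
H = |R - W|  [with R=2, W=-3]  = 5
Q = H^2 + V  [with H=5, V=4]  = 29

29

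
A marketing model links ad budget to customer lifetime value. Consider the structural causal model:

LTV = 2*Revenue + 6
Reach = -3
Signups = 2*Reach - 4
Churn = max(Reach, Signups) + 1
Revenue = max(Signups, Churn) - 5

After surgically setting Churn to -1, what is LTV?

-6

do(Churn=-1) replaces the equation Churn = max(Reach, Signups) + 1 with the constant Churn = -1.
Signups = 2*Reach - 4  [with Reach=-3]  = -10
Revenue = max(Signups, Churn) - 5  [with Signups=-10, Churn=-1]  = -6
LTV = 2*Revenue + 6  [with Revenue=-6]  = -6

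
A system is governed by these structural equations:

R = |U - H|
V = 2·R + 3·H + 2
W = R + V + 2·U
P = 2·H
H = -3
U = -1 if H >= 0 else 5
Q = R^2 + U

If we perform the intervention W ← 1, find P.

-6

The intervention breaks the incoming arrows to W: W = R + V + 2·U no longer applies, and W = 1.
Since P is not a descendant of the intervened variable, it is unaffected.
P = 2·H  [with H=-3]  = -6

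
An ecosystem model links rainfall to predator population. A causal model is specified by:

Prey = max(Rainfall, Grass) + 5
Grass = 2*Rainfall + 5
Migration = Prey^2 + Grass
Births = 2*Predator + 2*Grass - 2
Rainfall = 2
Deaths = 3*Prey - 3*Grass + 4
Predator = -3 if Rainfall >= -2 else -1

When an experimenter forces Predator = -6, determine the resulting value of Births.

4

Intervening sets Predator = -6 and removes its equation (Predator = -3 if Rainfall >= -2 else -1).
Grass = 2*Rainfall + 5  [with Rainfall=2]  = 9
Births = 2*Predator + 2*Grass - 2  [with Predator=-6, Grass=9]  = 4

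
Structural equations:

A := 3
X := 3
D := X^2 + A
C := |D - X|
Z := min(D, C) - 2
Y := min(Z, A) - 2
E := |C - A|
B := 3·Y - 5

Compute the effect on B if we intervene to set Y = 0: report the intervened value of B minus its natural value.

-3

Intervening sets Y = 0 and removes its equation (Y := min(Z, A) - 2).
B = 3·Y - 5  [with Y=0]  = -5
Without intervention: D = X^2 + A  [with X=3, A=3]  = 12; C = |D - X|  [with D=12, X=3]  = 9; Z = min(D, C) - 2  [with D=12, C=9]  = 7; Y = min(Z, A) - 2  [with Z=7, A=3]  = 1; B = 3·Y - 5  [with Y=1]  = -2.
Change = -5 − (-2) = -3.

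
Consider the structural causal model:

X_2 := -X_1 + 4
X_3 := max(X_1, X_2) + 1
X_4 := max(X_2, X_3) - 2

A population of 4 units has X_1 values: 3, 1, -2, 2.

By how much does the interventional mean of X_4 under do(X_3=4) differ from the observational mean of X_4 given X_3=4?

Every unit gets X_3=4 under the intervention. X_4 values become 2, 2, 4, 2; E[X_4|do(X_3=4)] = 2.5.
Conditioning on X_3=4 selects the 2 unit(s) with X_1 ∈ {3, 1}. Their X_4 values: 2, 2. Mean = 2.
Difference = 2.5 − 2 = 0.5.

0.5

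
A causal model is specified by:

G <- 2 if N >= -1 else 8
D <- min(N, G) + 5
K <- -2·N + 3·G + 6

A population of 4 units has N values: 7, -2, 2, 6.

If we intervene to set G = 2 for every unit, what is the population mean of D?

Every unit gets G=2 under the intervention. D values become 7, 3, 7, 7; E[D|do(G=2)] = 6.

6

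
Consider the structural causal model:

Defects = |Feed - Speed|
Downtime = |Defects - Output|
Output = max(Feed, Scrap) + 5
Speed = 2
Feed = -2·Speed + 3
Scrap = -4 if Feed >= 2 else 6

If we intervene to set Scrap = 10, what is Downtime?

12

Under do(Scrap=10), the mechanism Scrap = -4 if Feed >= 2 else 6 is discarded; Scrap is fixed at 10.
Feed = -2·Speed + 3  [with Speed=2]  = -1
Defects = |Feed - Speed|  [with Feed=-1, Speed=2]  = 3
Output = max(Feed, Scrap) + 5  [with Feed=-1, Scrap=10]  = 15
Downtime = |Defects - Output|  [with Defects=3, Output=15]  = 12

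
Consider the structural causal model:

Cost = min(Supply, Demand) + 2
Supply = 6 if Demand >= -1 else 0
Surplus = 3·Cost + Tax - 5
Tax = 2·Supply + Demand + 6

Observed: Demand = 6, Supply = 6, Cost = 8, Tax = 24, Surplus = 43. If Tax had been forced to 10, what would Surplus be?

29

Intervening sets Tax = 10 and removes its equation (Tax = 2·Supply + Demand + 6).
Supply = 6 if Demand >= -1 else 0  [with Demand=6]  = 6
Cost = min(Supply, Demand) + 2  [with Supply=6, Demand=6]  = 8
Surplus = 3·Cost + Tax - 5  [with Cost=8, Tax=10]  = 29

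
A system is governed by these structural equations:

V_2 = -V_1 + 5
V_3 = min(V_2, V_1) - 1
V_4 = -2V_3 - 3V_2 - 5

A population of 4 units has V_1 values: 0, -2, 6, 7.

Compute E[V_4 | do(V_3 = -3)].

-5.75

The intervention sets V_3=-3 in all 4 units regardless of V_1. Recomputing V_4 per unit gives -14, -20, 4, 7; average -5.75.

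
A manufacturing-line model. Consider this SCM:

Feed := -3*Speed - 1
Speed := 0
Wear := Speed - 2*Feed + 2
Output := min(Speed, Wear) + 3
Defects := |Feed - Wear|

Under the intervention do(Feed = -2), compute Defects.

Under do(Feed=-2), the mechanism Feed := -3*Speed - 1 is discarded; Feed is fixed at -2.
Wear = Speed - 2*Feed + 2  [with Speed=0, Feed=-2]  = 6
Defects = |Feed - Wear|  [with Feed=-2, Wear=6]  = 8

8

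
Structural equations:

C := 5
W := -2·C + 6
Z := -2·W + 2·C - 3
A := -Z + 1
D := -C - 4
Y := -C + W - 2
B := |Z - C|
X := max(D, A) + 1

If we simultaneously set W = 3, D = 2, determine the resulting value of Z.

1

Under do(W = 3, D = 2), each intervened variable's structural equation is replaced by its fixed value.
Z = -2·W + 2·C - 3  [with W=3, C=5]  = 1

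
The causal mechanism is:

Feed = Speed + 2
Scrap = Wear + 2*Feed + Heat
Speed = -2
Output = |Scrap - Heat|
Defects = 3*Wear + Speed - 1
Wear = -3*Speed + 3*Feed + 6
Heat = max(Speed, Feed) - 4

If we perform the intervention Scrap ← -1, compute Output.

Intervening sets Scrap = -1 and removes its equation (Scrap = Wear + 2*Feed + Heat).
Feed = Speed + 2  [with Speed=-2]  = 0
Heat = max(Speed, Feed) - 4  [with Speed=-2, Feed=0]  = -4
Output = |Scrap - Heat|  [with Scrap=-1, Heat=-4]  = 3

3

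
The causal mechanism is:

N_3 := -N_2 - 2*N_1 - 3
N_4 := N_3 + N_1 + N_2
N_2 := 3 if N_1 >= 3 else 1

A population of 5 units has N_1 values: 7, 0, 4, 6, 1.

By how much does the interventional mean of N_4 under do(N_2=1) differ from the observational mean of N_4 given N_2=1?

Under do(N_2=1), N_2's equation is replaced by N_2=1 for every unit. Per-unit N_4: -10, -3, -7, -9, -4. Mean = -6.6.
E[N_4|N_2=1] averages over only the 2 units with N_2=1 (N_1 = 0, 1): N_4 = -3, -4, mean -3.5.
Difference = -6.6 − (-3.5) = -3.1.

-3.1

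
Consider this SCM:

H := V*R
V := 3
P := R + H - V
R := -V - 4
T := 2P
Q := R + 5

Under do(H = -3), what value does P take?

The intervention breaks the incoming arrows to H: H := V*R no longer applies, and H = -3.
R = -V - 4  [with V=3]  = -7
P = R + H - V  [with R=-7, H=-3, V=3]  = -13

-13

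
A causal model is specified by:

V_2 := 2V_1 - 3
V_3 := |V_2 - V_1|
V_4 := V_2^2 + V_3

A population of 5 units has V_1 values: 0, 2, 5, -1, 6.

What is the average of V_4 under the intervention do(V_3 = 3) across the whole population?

36

do(V_3=3) breaks V_3's dependence on V_1. With V_3=3 fixed, V_4 across the units is 12, 4, 52, 28, 84, mean 36.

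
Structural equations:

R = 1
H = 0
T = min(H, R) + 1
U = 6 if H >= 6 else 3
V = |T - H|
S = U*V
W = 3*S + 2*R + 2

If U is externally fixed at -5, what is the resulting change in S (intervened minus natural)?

Under do(U=-5), the mechanism U = 6 if H >= 6 else 3 is discarded; U is fixed at -5.
T = min(H, R) + 1  [with H=0, R=1]  = 1
V = |T - H|  [with T=1, H=0]  = 1
S = U*V  [with U=-5, V=1]  = -5
Without intervention: T = min(H, R) + 1  [with H=0, R=1]  = 1; U = 6 if H >= 6 else 3  [with H=0]  = 3; V = |T - H|  [with T=1, H=0]  = 1; S = U*V  [with U=3, V=1]  = 3.
Change = -5 − 3 = -8.

-8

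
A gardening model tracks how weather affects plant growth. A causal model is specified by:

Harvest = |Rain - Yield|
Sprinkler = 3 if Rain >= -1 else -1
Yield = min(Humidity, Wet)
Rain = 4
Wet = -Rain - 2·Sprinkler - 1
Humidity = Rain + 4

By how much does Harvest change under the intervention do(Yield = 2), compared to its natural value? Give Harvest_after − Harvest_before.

-13

The intervention breaks the incoming arrows to Yield: Yield = min(Humidity, Wet) no longer applies, and Yield = 2.
Harvest = |Rain - Yield|  [with Rain=4, Yield=2]  = 2
Without intervention: Sprinkler = 3 if Rain >= -1 else -1  [with Rain=4]  = 3; Wet = -Rain - 2·Sprinkler - 1  [with Rain=4, Sprinkler=3]  = -11; Humidity = Rain + 4  [with Rain=4]  = 8; Yield = min(Humidity, Wet)  [with Humidity=8, Wet=-11]  = -11; Harvest = |Rain - Yield|  [with Rain=4, Yield=-11]  = 15.
Change = 2 − 15 = -13.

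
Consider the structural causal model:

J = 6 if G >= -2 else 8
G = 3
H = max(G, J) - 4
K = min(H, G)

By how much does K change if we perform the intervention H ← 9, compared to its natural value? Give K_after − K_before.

The intervention breaks the incoming arrows to H: H = max(G, J) - 4 no longer applies, and H = 9.
K = min(H, G)  [with H=9, G=3]  = 3
Without intervention: J = 6 if G >= -2 else 8  [with G=3]  = 6; H = max(G, J) - 4  [with G=3, J=6]  = 2; K = min(H, G)  [with H=2, G=3]  = 2.
Change = 3 − 2 = 1.

1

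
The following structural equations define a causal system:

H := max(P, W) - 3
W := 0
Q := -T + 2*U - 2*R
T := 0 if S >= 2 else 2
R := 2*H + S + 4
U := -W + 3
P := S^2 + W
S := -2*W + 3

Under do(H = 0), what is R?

7

The intervention breaks the incoming arrows to H: H := max(P, W) - 3 no longer applies, and H = 0.
S = -2*W + 3  [with W=0]  = 3
R = 2*H + S + 4  [with H=0, S=3]  = 7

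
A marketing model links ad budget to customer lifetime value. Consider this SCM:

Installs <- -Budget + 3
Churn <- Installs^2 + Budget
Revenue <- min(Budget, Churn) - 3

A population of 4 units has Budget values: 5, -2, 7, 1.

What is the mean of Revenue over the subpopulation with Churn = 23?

-0.5

Conditioning on Churn=23 selects the 2 unit(s) with Budget ∈ {-2, 7}. Their Revenue values: -5, 4. Mean = -0.5.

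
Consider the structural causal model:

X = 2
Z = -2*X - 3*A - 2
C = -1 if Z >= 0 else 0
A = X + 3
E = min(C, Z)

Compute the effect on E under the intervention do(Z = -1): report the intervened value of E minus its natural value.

do(Z=-1) replaces the equation Z = -2*X - 3*A - 2 with the constant Z = -1.
C = -1 if Z >= 0 else 0  [with Z=-1]  = 0
E = min(C, Z)  [with C=0, Z=-1]  = -1
Without intervention: A = X + 3  [with X=2]  = 5; Z = -2*X - 3*A - 2  [with X=2, A=5]  = -21; C = -1 if Z >= 0 else 0  [with Z=-21]  = 0; E = min(C, Z)  [with C=0, Z=-21]  = -21.
Change = -1 − (-21) = 20.

20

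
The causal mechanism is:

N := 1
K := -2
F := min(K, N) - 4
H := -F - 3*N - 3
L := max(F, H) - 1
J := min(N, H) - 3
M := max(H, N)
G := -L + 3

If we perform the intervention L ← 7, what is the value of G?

do(L=7) replaces the equation L := max(F, H) - 1 with the constant L = 7.
G = -L + 3  [with L=7]  = -4

-4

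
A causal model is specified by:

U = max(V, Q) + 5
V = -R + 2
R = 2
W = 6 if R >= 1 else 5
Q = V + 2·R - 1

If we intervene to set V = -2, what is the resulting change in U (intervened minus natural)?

-2

Under do(V=-2), the mechanism V = -R + 2 is discarded; V is fixed at -2.
Q = V + 2·R - 1  [with V=-2, R=2]  = 1
U = max(V, Q) + 5  [with V=-2, Q=1]  = 6
Without intervention: V = -R + 2  [with R=2]  = 0; Q = V + 2·R - 1  [with V=0, R=2]  = 3; U = max(V, Q) + 5  [with V=0, Q=3]  = 8.
Change = 6 − 8 = -2.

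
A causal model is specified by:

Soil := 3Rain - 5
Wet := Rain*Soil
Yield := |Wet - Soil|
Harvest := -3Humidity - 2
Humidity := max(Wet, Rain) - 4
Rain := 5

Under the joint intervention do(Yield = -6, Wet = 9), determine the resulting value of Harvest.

The joint intervention fixes Yield = -6, Wet = 9, removing each variable's own equation.
Humidity = max(Wet, Rain) - 4  [with Wet=9, Rain=5]  = 5
Harvest = -3Humidity - 2  [with Humidity=5]  = -17

-17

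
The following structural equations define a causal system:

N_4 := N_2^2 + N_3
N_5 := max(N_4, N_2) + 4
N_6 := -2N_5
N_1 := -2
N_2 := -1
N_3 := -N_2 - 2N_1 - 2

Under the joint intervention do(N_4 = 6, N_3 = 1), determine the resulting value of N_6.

The joint intervention fixes N_4 = 6, N_3 = 1, removing each variable's own equation.
N_5 = max(N_4, N_2) + 4  [with N_4=6, N_2=-1]  = 10
N_6 = -2N_5  [with N_5=10]  = -20

-20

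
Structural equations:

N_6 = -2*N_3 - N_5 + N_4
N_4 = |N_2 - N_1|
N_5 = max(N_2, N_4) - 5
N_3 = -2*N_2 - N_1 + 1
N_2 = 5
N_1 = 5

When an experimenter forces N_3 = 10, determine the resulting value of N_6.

The intervention breaks the incoming arrows to N_3: N_3 = -2*N_2 - N_1 + 1 no longer applies, and N_3 = 10.
N_4 = |N_2 - N_1|  [with N_2=5, N_1=5]  = 0
N_5 = max(N_2, N_4) - 5  [with N_2=5, N_4=0]  = 0
N_6 = -2*N_3 - N_5 + N_4  [with N_3=10, N_5=0, N_4=0]  = -20

-20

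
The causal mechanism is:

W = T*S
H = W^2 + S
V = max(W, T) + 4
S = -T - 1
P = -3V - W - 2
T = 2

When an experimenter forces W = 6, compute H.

The intervention breaks the incoming arrows to W: W = T*S no longer applies, and W = 6.
S = -T - 1  [with T=2]  = -3
H = W^2 + S  [with W=6, S=-3]  = 33

33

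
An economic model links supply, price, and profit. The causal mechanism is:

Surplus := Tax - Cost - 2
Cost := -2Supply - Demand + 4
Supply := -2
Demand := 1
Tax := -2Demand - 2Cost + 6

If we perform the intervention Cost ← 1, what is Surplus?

-1

do(Cost=1) replaces the equation Cost := -2Supply - Demand + 4 with the constant Cost = 1.
Tax = -2Demand - 2Cost + 6  [with Demand=1, Cost=1]  = 2
Surplus = Tax - Cost - 2  [with Tax=2, Cost=1]  = -1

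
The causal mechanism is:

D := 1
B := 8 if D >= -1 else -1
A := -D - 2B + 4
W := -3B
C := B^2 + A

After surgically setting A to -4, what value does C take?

do(A=-4) replaces the equation A := -D - 2B + 4 with the constant A = -4.
B = 8 if D >= -1 else -1  [with D=1]  = 8
C = B^2 + A  [with B=8, A=-4]  = 60

60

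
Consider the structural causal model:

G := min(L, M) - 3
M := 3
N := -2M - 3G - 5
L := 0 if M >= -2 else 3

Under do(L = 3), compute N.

Under do(L=3), the mechanism L := 0 if M >= -2 else 3 is discarded; L is fixed at 3.
G = min(L, M) - 3  [with L=3, M=3]  = 0
N = -2M - 3G - 5  [with M=3, G=0]  = -11

-11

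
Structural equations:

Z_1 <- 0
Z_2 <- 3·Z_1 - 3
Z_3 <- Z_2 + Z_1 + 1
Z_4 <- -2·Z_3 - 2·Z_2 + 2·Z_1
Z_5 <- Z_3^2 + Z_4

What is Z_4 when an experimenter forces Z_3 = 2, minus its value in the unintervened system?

-8

The intervention breaks the incoming arrows to Z_3: Z_3 <- Z_2 + Z_1 + 1 no longer applies, and Z_3 = 2.
Z_2 = 3·Z_1 - 3  [with Z_1=0]  = -3
Z_4 = -2·Z_3 - 2·Z_2 + 2·Z_1  [with Z_3=2, Z_2=-3, Z_1=0]  = 2
Without intervention: Z_2 = 3·Z_1 - 3  [with Z_1=0]  = -3; Z_3 = Z_2 + Z_1 + 1  [with Z_2=-3, Z_1=0]  = -2; Z_4 = -2·Z_3 - 2·Z_2 + 2·Z_1  [with Z_3=-2, Z_2=-3, Z_1=0]  = 10.
Change = 2 − 10 = -8.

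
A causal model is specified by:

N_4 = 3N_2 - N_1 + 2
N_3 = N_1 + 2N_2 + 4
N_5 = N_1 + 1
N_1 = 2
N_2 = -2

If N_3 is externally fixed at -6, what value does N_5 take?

3

do(N_3=-6) replaces the equation N_3 = N_1 + 2N_2 + 4 with the constant N_3 = -6.
N_5 is not downstream of the intervention, so its value is determined by the original equations.
N_5 = N_1 + 1  [with N_1=2]  = 3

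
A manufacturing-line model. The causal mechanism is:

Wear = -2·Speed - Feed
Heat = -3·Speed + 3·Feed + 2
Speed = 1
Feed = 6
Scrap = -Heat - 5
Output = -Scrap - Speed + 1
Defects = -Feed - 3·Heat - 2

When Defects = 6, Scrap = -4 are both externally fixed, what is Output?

Under do(Defects = 6, Scrap = -4), each intervened variable's structural equation is replaced by its fixed value.
Output = -Scrap - Speed + 1  [with Scrap=-4, Speed=1]  = 4

4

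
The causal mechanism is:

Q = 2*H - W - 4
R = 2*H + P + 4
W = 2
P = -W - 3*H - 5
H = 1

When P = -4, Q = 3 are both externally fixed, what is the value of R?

2

Setting P = -4, Q = 3 by intervention discards those variables' equations.
R = 2*H + P + 4  [with H=1, P=-4]  = 2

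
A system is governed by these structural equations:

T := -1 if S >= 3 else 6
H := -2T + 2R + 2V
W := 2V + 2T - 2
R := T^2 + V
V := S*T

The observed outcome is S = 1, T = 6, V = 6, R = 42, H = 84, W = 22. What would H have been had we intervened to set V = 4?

76

do(V=4) replaces the equation V := S*T with the constant V = 4.
T = -1 if S >= 3 else 6  [with S=1]  = 6
R = T^2 + V  [with T=6, V=4]  = 40
H = -2T + 2R + 2V  [with T=6, R=40, V=4]  = 76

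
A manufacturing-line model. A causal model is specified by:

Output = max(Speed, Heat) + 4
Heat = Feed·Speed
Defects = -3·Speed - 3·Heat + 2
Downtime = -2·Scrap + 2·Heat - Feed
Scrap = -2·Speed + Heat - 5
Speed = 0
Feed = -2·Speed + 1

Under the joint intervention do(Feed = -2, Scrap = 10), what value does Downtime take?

-18

The joint intervention fixes Feed = -2, Scrap = 10, removing each variable's own equation.
Heat = Feed·Speed  [with Feed=-2, Speed=0]  = 0
Downtime = -2·Scrap + 2·Heat - Feed  [with Scrap=10, Heat=0, Feed=-2]  = -18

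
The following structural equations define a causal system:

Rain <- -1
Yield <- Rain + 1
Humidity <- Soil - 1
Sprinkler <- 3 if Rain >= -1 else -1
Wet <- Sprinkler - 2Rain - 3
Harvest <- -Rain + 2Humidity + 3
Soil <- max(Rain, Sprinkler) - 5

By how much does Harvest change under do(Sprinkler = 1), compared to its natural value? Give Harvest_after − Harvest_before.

Under do(Sprinkler=1), the mechanism Sprinkler <- 3 if Rain >= -1 else -1 is discarded; Sprinkler is fixed at 1.
Soil = max(Rain, Sprinkler) - 5  [with Rain=-1, Sprinkler=1]  = -4
Humidity = Soil - 1  [with Soil=-4]  = -5
Harvest = -Rain + 2Humidity + 3  [with Rain=-1, Humidity=-5]  = -6
Without intervention: Sprinkler = 3 if Rain >= -1 else -1  [with Rain=-1]  = 3; Soil = max(Rain, Sprinkler) - 5  [with Rain=-1, Sprinkler=3]  = -2; Humidity = Soil - 1  [with Soil=-2]  = -3; Harvest = -Rain + 2Humidity + 3  [with Rain=-1, Humidity=-3]  = -2.
Change = -6 − (-2) = -4.

-4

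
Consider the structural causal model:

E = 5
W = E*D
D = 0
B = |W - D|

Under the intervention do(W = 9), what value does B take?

9

The intervention breaks the incoming arrows to W: W = E*D no longer applies, and W = 9.
B = |W - D|  [with W=9, D=0]  = 9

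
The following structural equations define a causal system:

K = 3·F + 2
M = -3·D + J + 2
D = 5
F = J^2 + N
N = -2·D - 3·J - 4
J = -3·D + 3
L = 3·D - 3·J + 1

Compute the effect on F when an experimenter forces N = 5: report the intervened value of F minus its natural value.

Under do(N=5), the mechanism N = -2·D - 3·J - 4 is discarded; N is fixed at 5.
J = -3·D + 3  [with D=5]  = -12
F = J^2 + N  [with J=-12, N=5]  = 149
Without intervention: J = -3·D + 3  [with D=5]  = -12; N = -2·D - 3·J - 4  [with D=5, J=-12]  = 22; F = J^2 + N  [with J=-12, N=22]  = 166.
Change = 149 − 166 = -17.

-17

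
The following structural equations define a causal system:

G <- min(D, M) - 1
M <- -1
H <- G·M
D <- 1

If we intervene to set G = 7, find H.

The intervention breaks the incoming arrows to G: G <- min(D, M) - 1 no longer applies, and G = 7.
H = G·M  [with G=7, M=-1]  = -7

-7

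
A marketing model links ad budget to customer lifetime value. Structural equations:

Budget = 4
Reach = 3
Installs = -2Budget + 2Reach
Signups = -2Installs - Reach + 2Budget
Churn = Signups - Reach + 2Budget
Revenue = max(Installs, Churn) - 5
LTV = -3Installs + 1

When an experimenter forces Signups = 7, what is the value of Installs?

-2

Under do(Signups=7), the mechanism Signups = -2Installs - Reach + 2Budget is discarded; Signups is fixed at 7.
Since Installs is not a descendant of the intervened variable, it is unaffected.
Installs = -2Budget + 2Reach  [with Budget=4, Reach=3]  = -2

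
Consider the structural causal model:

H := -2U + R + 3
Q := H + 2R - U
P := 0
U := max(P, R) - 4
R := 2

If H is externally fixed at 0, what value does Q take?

Intervening sets H = 0 and removes its equation (H := -2U + R + 3).
U = max(P, R) - 4  [with P=0, R=2]  = -2
Q = H + 2R - U  [with H=0, R=2, U=-2]  = 6

6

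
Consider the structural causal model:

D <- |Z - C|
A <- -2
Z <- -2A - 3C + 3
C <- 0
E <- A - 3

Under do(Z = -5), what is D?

The intervention breaks the incoming arrows to Z: Z <- -2A - 3C + 3 no longer applies, and Z = -5.
D = |Z - C|  [with Z=-5, C=0]  = 5

5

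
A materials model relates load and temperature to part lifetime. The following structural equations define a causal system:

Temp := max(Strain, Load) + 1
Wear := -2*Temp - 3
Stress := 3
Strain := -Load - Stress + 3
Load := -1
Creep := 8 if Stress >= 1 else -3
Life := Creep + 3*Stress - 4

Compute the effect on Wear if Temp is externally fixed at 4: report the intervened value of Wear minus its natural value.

Under do(Temp=4), the mechanism Temp := max(Strain, Load) + 1 is discarded; Temp is fixed at 4.
Wear = -2*Temp - 3  [with Temp=4]  = -11
Without intervention: Strain = -Load - Stress + 3  [with Load=-1, Stress=3]  = 1; Temp = max(Strain, Load) + 1  [with Strain=1, Load=-1]  = 2; Wear = -2*Temp - 3  [with Temp=2]  = -7.
Change = -11 − (-7) = -4.

-4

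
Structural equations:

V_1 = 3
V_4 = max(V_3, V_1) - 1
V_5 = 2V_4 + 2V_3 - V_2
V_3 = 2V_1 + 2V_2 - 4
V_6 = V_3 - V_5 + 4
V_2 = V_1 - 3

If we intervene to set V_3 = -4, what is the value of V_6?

The intervention breaks the incoming arrows to V_3: V_3 = 2V_1 + 2V_2 - 4 no longer applies, and V_3 = -4.
V_2 = V_1 - 3  [with V_1=3]  = 0
V_4 = max(V_3, V_1) - 1  [with V_3=-4, V_1=3]  = 2
V_5 = 2V_4 + 2V_3 - V_2  [with V_4=2, V_3=-4, V_2=0]  = -4
V_6 = V_3 - V_5 + 4  [with V_3=-4, V_5=-4]  = 4

4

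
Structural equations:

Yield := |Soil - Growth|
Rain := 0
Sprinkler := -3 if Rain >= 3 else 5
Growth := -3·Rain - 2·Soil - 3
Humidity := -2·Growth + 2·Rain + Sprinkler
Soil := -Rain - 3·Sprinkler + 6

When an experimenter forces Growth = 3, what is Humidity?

Intervening sets Growth = 3 and removes its equation (Growth := -3·Rain - 2·Soil - 3).
Sprinkler = -3 if Rain >= 3 else 5  [with Rain=0]  = 5
Humidity = -2·Growth + 2·Rain + Sprinkler  [with Growth=3, Rain=0, Sprinkler=5]  = -1

-1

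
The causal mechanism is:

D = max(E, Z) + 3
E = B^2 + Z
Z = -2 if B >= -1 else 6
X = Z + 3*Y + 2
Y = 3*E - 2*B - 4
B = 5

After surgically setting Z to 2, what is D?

do(Z=2) replaces the equation Z = -2 if B >= -1 else 6 with the constant Z = 2.
E = B^2 + Z  [with B=5, Z=2]  = 27
D = max(E, Z) + 3  [with E=27, Z=2]  = 30

30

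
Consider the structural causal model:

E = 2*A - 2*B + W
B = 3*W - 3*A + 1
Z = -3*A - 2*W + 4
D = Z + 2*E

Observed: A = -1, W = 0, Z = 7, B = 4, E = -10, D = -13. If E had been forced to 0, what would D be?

7

The intervention breaks the incoming arrows to E: E = 2*A - 2*B + W no longer applies, and E = 0.
Z = -3*A - 2*W + 4  [with A=-1, W=0]  = 7
D = Z + 2*E  [with Z=7, E=0]  = 7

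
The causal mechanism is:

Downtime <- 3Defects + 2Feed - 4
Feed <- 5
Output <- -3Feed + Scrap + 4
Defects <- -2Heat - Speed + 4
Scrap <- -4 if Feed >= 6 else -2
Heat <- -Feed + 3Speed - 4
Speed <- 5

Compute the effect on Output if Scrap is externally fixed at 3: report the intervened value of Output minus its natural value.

5

The intervention breaks the incoming arrows to Scrap: Scrap <- -4 if Feed >= 6 else -2 no longer applies, and Scrap = 3.
Output = -3Feed + Scrap + 4  [with Feed=5, Scrap=3]  = -8
Without intervention: Scrap = -4 if Feed >= 6 else -2  [with Feed=5]  = -2; Output = -3Feed + Scrap + 4  [with Feed=5, Scrap=-2]  = -13.
Change = -8 − (-13) = 5.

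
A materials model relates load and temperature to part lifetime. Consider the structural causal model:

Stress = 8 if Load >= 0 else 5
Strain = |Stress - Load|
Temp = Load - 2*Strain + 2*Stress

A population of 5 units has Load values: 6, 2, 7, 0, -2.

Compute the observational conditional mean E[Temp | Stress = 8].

Conditioning on Stress=8 selects the 4 unit(s) with Load ∈ {6, 2, 7, 0}. Their Temp values: 18, 6, 21, 0. Mean = 11.25.

11.25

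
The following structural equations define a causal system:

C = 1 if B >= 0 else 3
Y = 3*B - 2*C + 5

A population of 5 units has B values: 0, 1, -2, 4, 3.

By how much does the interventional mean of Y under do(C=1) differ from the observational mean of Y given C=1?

-2.4

The intervention sets C=1 in all 5 units regardless of B. Recomputing Y per unit gives 3, 6, -3, 15, 12; average 6.6.
E[Y|C=1] averages over only the 4 units with C=1 (B = 0, 1, 4, 3): Y = 3, 6, 15, 12, mean 9.
Difference = 6.6 − 9 = -2.4.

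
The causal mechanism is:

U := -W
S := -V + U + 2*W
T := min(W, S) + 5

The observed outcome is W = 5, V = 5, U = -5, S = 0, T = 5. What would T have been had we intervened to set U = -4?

do(U=-4) replaces the equation U := -W with the constant U = -4.
S = -V + U + 2*W  [with V=5, U=-4, W=5]  = 1
T = min(W, S) + 5  [with W=5, S=1]  = 6

6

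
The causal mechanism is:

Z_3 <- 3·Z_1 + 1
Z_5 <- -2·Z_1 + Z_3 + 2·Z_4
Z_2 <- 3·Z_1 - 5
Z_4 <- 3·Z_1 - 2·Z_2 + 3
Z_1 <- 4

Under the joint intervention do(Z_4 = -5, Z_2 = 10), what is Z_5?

-5

The joint intervention fixes Z_4 = -5, Z_2 = 10, removing each variable's own equation.
Z_3 = 3·Z_1 + 1  [with Z_1=4]  = 13
Z_5 = -2·Z_1 + Z_3 + 2·Z_4  [with Z_1=4, Z_3=13, Z_4=-5]  = -5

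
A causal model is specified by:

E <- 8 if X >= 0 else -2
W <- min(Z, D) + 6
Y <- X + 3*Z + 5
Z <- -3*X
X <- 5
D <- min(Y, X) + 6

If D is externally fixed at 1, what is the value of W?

The intervention breaks the incoming arrows to D: D <- min(Y, X) + 6 no longer applies, and D = 1.
Z = -3*X  [with X=5]  = -15
W = min(Z, D) + 6  [with Z=-15, D=1]  = -9

-9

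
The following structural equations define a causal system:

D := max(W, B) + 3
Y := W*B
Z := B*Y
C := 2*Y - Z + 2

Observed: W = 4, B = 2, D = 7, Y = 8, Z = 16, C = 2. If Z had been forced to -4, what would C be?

22

The intervention breaks the incoming arrows to Z: Z := B*Y no longer applies, and Z = -4.
Y = W*B  [with W=4, B=2]  = 8
C = 2*Y - Z + 2  [with Y=8, Z=-4]  = 22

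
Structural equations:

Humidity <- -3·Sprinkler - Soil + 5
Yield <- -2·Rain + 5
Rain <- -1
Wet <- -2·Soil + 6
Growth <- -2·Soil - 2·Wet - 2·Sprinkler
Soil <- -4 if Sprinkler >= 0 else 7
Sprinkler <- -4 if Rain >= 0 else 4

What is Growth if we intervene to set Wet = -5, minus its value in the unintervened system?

38

Intervening sets Wet = -5 and removes its equation (Wet <- -2·Soil + 6).
Sprinkler = -4 if Rain >= 0 else 4  [with Rain=-1]  = 4
Soil = -4 if Sprinkler >= 0 else 7  [with Sprinkler=4]  = -4
Growth = -2·Soil - 2·Wet - 2·Sprinkler  [with Soil=-4, Wet=-5, Sprinkler=4]  = 10
Without intervention: Sprinkler = -4 if Rain >= 0 else 4  [with Rain=-1]  = 4; Soil = -4 if Sprinkler >= 0 else 7  [with Sprinkler=4]  = -4; Wet = -2·Soil + 6  [with Soil=-4]  = 14; Growth = -2·Soil - 2·Wet - 2·Sprinkler  [with Soil=-4, Wet=14, Sprinkler=4]  = -28.
Change = 10 − (-28) = 38.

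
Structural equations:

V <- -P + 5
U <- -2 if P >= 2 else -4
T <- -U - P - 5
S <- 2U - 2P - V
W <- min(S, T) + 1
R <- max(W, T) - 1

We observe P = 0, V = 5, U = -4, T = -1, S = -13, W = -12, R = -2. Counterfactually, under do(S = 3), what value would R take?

Under do(S=3), the mechanism S <- 2U - 2P - V is discarded; S is fixed at 3.
U = -2 if P >= 2 else -4  [with P=0]  = -4
T = -U - P - 5  [with U=-4, P=0]  = -1
W = min(S, T) + 1  [with S=3, T=-1]  = 0
R = max(W, T) - 1  [with W=0, T=-1]  = -1

-1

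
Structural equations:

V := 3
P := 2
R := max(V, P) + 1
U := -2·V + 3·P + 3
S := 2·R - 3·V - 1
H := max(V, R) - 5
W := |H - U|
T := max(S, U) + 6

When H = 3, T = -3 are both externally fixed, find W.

Under do(H = 3, T = -3), each intervened variable's structural equation is replaced by its fixed value.
U = -2·V + 3·P + 3  [with V=3, P=2]  = 3
W = |H - U|  [with H=3, U=3]  = 0

0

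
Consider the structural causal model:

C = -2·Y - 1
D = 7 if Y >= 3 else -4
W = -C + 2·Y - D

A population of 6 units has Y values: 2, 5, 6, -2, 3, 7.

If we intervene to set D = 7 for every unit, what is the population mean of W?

Every unit gets D=7 under the intervention. W values become 2, 14, 18, -14, 6, 22; E[W|do(D=7)] = 8.

8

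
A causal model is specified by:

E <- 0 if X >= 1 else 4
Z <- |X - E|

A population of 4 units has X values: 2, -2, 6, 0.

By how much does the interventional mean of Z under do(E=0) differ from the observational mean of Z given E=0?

Every unit gets E=0 under the intervention. Z values become 2, 2, 6, 0; E[Z|do(E=0)] = 2.5.
Conditioning on E=0 selects the 2 unit(s) with X ∈ {2, 6}. Their Z values: 2, 6. Mean = 4.
Difference = 2.5 − 4 = -1.5.

-1.5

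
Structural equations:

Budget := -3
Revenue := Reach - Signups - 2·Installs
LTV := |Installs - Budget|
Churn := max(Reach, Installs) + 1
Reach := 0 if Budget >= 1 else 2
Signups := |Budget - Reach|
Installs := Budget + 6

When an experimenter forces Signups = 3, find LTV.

The intervention breaks the incoming arrows to Signups: Signups := |Budget - Reach| no longer applies, and Signups = 3.
No directed path runs from Signups to LTV, so LTV keeps its natural value.
Installs = Budget + 6  [with Budget=-3]  = 3
LTV = |Installs - Budget|  [with Installs=3, Budget=-3]  = 6

6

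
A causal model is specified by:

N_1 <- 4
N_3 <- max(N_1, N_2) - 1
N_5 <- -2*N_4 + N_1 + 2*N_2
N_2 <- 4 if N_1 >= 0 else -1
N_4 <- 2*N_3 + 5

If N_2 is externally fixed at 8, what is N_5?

do(N_2=8) replaces the equation N_2 <- 4 if N_1 >= 0 else -1 with the constant N_2 = 8.
N_3 = max(N_1, N_2) - 1  [with N_1=4, N_2=8]  = 7
N_4 = 2*N_3 + 5  [with N_3=7]  = 19
N_5 = -2*N_4 + N_1 + 2*N_2  [with N_4=19, N_1=4, N_2=8]  = -18

-18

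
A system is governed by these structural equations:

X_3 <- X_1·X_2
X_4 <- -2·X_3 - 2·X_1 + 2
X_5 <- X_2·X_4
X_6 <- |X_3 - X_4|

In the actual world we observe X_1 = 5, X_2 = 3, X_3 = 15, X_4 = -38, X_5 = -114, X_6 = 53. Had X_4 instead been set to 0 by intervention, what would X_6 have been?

15

Under do(X_4=0), the mechanism X_4 <- -2·X_3 - 2·X_1 + 2 is discarded; X_4 is fixed at 0.
X_3 = X_1·X_2  [with X_1=5, X_2=3]  = 15
X_6 = |X_3 - X_4|  [with X_3=15, X_4=0]  = 15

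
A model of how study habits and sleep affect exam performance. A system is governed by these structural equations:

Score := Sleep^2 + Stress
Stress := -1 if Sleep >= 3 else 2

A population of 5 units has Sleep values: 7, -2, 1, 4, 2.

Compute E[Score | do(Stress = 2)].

Under do(Stress=2), Stress's equation is replaced by Stress=2 for every unit. Per-unit Score: 51, 6, 3, 18, 6. Mean = 16.8.

16.8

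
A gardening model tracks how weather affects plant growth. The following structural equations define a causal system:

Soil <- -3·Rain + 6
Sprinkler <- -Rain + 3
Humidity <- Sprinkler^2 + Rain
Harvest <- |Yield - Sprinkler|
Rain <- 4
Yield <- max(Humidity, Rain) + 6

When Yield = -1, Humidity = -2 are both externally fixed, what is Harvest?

Setting Yield = -1, Humidity = -2 by intervention discards those variables' equations.
Sprinkler = -Rain + 3  [with Rain=4]  = -1
Harvest = |Yield - Sprinkler|  [with Yield=-1, Sprinkler=-1]  = 0

0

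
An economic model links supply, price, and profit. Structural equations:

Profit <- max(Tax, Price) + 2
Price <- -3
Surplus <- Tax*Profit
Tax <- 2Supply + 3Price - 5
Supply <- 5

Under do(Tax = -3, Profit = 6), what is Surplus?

Setting Tax = -3, Profit = 6 by intervention discards those variables' equations.
Surplus = Tax*Profit  [with Tax=-3, Profit=6]  = -18

-18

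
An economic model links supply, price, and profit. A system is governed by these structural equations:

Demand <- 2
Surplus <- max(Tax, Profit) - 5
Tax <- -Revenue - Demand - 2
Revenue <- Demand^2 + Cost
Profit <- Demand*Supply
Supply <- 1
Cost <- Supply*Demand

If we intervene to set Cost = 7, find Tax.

do(Cost=7) replaces the equation Cost <- Supply*Demand with the constant Cost = 7.
Revenue = Demand^2 + Cost  [with Demand=2, Cost=7]  = 11
Tax = -Revenue - Demand - 2  [with Revenue=11, Demand=2]  = -15

-15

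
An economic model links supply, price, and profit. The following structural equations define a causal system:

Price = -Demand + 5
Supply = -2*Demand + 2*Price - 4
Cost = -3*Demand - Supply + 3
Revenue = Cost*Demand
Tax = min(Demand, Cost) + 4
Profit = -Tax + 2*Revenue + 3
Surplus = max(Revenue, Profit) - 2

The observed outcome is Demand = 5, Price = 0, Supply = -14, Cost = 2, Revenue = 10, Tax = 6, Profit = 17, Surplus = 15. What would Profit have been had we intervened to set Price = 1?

-1

Under do(Price=1), the mechanism Price = -Demand + 5 is discarded; Price is fixed at 1.
Supply = -2*Demand + 2*Price - 4  [with Demand=5, Price=1]  = -12
Cost = -3*Demand - Supply + 3  [with Demand=5, Supply=-12]  = 0
Revenue = Cost*Demand  [with Cost=0, Demand=5]  = 0
Tax = min(Demand, Cost) + 4  [with Demand=5, Cost=0]  = 4
Profit = -Tax + 2*Revenue + 3  [with Tax=4, Revenue=0]  = -1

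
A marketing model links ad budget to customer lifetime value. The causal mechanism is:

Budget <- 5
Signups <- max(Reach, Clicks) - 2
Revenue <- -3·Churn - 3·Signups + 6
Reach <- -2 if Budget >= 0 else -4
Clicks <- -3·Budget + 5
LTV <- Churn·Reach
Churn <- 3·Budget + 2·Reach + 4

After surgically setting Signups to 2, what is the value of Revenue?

Under do(Signups=2), the mechanism Signups <- max(Reach, Clicks) - 2 is discarded; Signups is fixed at 2.
Reach = -2 if Budget >= 0 else -4  [with Budget=5]  = -2
Churn = 3·Budget + 2·Reach + 4  [with Budget=5, Reach=-2]  = 15
Revenue = -3·Churn - 3·Signups + 6  [with Churn=15, Signups=2]  = -45

-45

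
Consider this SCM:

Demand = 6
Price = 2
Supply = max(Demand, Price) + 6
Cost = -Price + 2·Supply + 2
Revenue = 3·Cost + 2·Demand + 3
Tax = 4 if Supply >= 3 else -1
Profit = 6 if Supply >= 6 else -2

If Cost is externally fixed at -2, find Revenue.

Intervening sets Cost = -2 and removes its equation (Cost = -Price + 2·Supply + 2).
Revenue = 3·Cost + 2·Demand + 3  [with Cost=-2, Demand=6]  = 9

9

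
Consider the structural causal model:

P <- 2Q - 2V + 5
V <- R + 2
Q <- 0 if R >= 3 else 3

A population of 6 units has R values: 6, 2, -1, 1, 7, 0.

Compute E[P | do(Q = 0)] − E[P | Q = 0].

8

do(Q=0) breaks Q's dependence on R. With Q=0 fixed, P across the units is -11, -3, 3, -1, -13, 1, mean -4.
E[P|Q=0] averages over only the 2 units with Q=0 (R = 6, 7): P = -11, -13, mean -12.
Difference = -4 − (-12) = 8.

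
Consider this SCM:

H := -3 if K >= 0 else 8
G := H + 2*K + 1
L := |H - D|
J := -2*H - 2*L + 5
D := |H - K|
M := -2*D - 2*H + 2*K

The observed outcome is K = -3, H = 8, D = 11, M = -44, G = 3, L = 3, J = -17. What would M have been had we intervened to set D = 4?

The intervention breaks the incoming arrows to D: D := |H - K| no longer applies, and D = 4.
H = -3 if K >= 0 else 8  [with K=-3]  = 8
M = -2*D - 2*H + 2*K  [with D=4, H=8, K=-3]  = -30

-30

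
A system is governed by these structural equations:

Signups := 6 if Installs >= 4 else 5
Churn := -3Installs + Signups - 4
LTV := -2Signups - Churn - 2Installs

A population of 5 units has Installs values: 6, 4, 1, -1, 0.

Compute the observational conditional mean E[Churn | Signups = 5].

Observing Signups=5 restricts to units where Signups's equation naturally yields 5: Installs ∈ {1, -1, 0}. In that subpopulation Churn = -2, 4, 1, mean 1.

1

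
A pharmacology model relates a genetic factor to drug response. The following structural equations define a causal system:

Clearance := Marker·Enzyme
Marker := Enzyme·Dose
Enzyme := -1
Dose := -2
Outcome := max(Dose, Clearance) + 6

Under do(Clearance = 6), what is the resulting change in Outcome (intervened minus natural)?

8

Intervening sets Clearance = 6 and removes its equation (Clearance := Marker·Enzyme).
Outcome = max(Dose, Clearance) + 6  [with Dose=-2, Clearance=6]  = 12
Without intervention: Marker = Enzyme·Dose  [with Enzyme=-1, Dose=-2]  = 2; Clearance = Marker·Enzyme  [with Marker=2, Enzyme=-1]  = -2; Outcome = max(Dose, Clearance) + 6  [with Dose=-2, Clearance=-2]  = 4.
Change = 12 − 4 = 8.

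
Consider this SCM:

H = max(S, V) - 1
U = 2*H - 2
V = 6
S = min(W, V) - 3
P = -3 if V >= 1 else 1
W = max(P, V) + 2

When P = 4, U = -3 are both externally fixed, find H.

5

Setting P = 4, U = -3 by intervention discards those variables' equations.
W = max(P, V) + 2  [with P=4, V=6]  = 8
S = min(W, V) - 3  [with W=8, V=6]  = 3
H = max(S, V) - 1  [with S=3, V=6]  = 5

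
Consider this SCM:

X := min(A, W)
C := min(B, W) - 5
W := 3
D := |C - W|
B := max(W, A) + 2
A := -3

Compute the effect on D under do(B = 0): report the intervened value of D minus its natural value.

3

do(B=0) replaces the equation B := max(W, A) + 2 with the constant B = 0.
C = min(B, W) - 5  [with B=0, W=3]  = -5
D = |C - W|  [with C=-5, W=3]  = 8
Without intervention: B = max(W, A) + 2  [with W=3, A=-3]  = 5; C = min(B, W) - 5  [with B=5, W=3]  = -2; D = |C - W|  [with C=-2, W=3]  = 5.
Change = 8 − 5 = 3.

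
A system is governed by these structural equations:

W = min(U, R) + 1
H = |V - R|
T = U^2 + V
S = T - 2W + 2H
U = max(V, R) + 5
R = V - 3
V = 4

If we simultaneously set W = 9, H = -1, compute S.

Setting W = 9, H = -1 by intervention discards those variables' equations.
R = V - 3  [with V=4]  = 1
U = max(V, R) + 5  [with V=4, R=1]  = 9
T = U^2 + V  [with U=9, V=4]  = 85
S = T - 2W + 2H  [with T=85, W=9, H=-1]  = 65

65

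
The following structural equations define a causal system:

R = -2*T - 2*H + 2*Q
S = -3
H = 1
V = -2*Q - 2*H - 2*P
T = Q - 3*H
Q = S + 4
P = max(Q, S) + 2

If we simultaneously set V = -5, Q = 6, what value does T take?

The joint intervention fixes V = -5, Q = 6, removing each variable's own equation.
T = Q - 3*H  [with Q=6, H=1]  = 3

3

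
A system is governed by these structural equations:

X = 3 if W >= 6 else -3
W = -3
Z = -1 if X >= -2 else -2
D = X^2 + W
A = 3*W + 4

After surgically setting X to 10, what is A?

Under do(X=10), the mechanism X = 3 if W >= 6 else -3 is discarded; X is fixed at 10.
Since A is not a descendant of the intervened variable, it is unaffected.
A = 3*W + 4  [with W=-3]  = -5

-5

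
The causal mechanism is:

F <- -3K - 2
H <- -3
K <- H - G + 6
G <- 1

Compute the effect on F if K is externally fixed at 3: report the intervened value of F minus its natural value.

-3

The intervention breaks the incoming arrows to K: K <- H - G + 6 no longer applies, and K = 3.
F = -3K - 2  [with K=3]  = -11
Without intervention: K = H - G + 6  [with H=-3, G=1]  = 2; F = -3K - 2  [with K=2]  = -8.
Change = -11 − (-8) = -3.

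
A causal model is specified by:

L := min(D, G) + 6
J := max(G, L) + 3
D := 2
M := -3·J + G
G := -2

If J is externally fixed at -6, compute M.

Intervening sets J = -6 and removes its equation (J := max(G, L) + 3).
M = -3·J + G  [with J=-6, G=-2]  = 16

16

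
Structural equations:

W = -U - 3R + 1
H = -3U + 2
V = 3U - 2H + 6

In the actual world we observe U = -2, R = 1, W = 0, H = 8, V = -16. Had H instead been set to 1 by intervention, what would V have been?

Intervening sets H = 1 and removes its equation (H = -3U + 2).
V = 3U - 2H + 6  [with U=-2, H=1]  = -2

-2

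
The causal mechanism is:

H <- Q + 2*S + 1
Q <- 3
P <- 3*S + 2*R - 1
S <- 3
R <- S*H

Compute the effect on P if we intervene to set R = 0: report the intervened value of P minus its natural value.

-60

Intervening sets R = 0 and removes its equation (R <- S*H).
P = 3*S + 2*R - 1  [with S=3, R=0]  = 8
Without intervention: H = Q + 2*S + 1  [with Q=3, S=3]  = 10; R = S*H  [with S=3, H=10]  = 30; P = 3*S + 2*R - 1  [with S=3, R=30]  = 68.
Change = 8 − 68 = -60.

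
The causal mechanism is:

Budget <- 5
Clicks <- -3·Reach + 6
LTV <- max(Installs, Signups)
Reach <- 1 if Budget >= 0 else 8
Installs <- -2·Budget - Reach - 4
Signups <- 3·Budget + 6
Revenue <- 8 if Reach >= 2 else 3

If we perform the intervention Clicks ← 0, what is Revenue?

The intervention breaks the incoming arrows to Clicks: Clicks <- -3·Reach + 6 no longer applies, and Clicks = 0.
No directed path runs from Clicks to Revenue, so Revenue keeps its natural value.
Reach = 1 if Budget >= 0 else 8  [with Budget=5]  = 1
Revenue = 8 if Reach >= 2 else 3  [with Reach=1]  = 3

3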